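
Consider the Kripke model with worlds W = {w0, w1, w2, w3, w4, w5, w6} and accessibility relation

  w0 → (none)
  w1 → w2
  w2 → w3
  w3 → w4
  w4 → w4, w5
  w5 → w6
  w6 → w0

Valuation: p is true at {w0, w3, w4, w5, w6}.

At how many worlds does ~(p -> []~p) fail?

3

w0: p -> []~p is T. ✗
w1: p -> []~p is T. ✗
w2: p -> []~p is T. ✗
w3: p -> []~p is F. ✓
w4: p -> []~p is F. ✓
w5: p -> []~p is F. ✓
w6: p -> []~p is F. ✓
Satisfying worlds: {w3, w4, w5, w6}.
So ~(p -> []~p) fails at the other 3 worlds.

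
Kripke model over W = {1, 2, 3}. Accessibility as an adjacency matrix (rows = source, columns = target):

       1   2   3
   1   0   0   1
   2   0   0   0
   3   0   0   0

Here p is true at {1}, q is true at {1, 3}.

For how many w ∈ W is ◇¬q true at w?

1: successors {3}; ¬q there: 3:F. ✗
2: no successors, so ◇¬q fails. ✗
3: no successors, so ◇¬q fails. ✗
Satisfying worlds: ∅.

0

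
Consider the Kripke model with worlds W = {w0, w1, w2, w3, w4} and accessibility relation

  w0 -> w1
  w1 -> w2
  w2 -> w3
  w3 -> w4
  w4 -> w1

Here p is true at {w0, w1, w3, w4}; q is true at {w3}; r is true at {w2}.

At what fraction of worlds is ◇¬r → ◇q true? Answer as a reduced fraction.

w0: ◇¬r is T, ◇q is F. ✗
w1: ◇¬r is F, ◇q is F. ✓
w2: ◇¬r is T, ◇q is T. ✓
w3: ◇¬r is T, ◇q is F. ✗
w4: ◇¬r is T, ◇q is F. ✗
That's 2 of 5 worlds, so 2/5.

2/5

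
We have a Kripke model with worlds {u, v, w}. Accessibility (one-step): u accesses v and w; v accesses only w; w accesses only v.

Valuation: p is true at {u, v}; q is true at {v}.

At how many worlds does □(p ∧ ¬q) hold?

u: successors {v, w}; p ∧ ¬q there: v:F, w:F. ✗
v: successors {w}; p ∧ ¬q there: w:F. ✗
w: successors {v}; p ∧ ¬q there: v:F. ✗
Satisfying worlds: ∅.

0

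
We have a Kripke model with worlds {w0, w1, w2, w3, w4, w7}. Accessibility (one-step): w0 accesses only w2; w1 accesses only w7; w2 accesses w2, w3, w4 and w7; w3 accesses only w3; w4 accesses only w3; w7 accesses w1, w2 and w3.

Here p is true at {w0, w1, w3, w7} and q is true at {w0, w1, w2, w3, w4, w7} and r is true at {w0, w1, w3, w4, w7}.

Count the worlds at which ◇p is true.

5

w0: successors {w2}; p there: w2:F. ✗
w1: successors {w7}; p there: w7:T. ✓
w2: successors {w2, w3, w4, w7}; p there: w2:F, w3:T, w4:F, w7:T. ✓
w3: successors {w3}; p there: w3:T. ✓
w4: successors {w3}; p there: w3:T. ✓
w7: successors {w1, w2, w3}; p there: w1:T, w2:F, w3:T. ✓
Satisfying worlds: {w1, w2, w3, w4, w7}.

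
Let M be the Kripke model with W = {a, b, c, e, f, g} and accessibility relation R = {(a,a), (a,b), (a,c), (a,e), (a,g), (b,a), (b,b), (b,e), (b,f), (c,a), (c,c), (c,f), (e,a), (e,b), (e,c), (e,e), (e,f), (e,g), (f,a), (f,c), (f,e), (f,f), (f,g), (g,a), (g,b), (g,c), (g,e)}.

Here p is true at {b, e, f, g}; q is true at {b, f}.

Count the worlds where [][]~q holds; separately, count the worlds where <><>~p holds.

0 and 6

For [][]~q:
a: successors {a, b, c, e, g}; []~q there: a:F, b:F, c:F, e:F, g:F. ✗
b: successors {a, b, e, f}; []~q there: a:F, b:F, e:F, f:F. ✗
c: successors {a, c, f}; []~q there: a:F, c:F, f:F. ✗
e: successors {a, b, c, e, f, g}; []~q there: a:F, b:F, c:F, e:F, f:F, g:F. ✗
f: successors {a, c, e, f, g}; []~q there: a:F, c:F, e:F, f:F, g:F. ✗
g: successors {a, b, c, e}; []~q there: a:F, b:F, c:F, e:F. ✗
— 0 worlds.
For <><>~p:
a: successors {a, b, c, e, g}; <>~p there: a:T, b:T, c:T, e:T, g:T. ✓
b: successors {a, b, e, f}; <>~p there: a:T, b:T, e:T, f:T. ✓
c: successors {a, c, f}; <>~p there: a:T, c:T, f:T. ✓
e: successors {a, b, c, e, f, g}; <>~p there: a:T, b:T, c:T, e:T, f:T, g:T. ✓
f: successors {a, c, e, f, g}; <>~p there: a:T, c:T, e:T, f:T, g:T. ✓
g: successors {a, b, c, e}; <>~p there: a:T, b:T, c:T, e:T. ✓
— 6 worlds.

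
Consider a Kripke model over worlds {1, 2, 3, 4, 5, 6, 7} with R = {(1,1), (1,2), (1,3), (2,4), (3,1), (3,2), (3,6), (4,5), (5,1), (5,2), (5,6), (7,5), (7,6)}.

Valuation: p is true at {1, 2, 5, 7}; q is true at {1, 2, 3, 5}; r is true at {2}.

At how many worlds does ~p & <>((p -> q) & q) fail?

1: ~p is F, <>((p -> q) & q) is T. ✗
2: ~p is F, <>((p -> q) & q) is F. ✗
3: ~p is T, <>((p -> q) & q) is T. ✓
4: ~p is T, <>((p -> q) & q) is T. ✓
5: ~p is F, <>((p -> q) & q) is T. ✗
6: ~p is T, <>((p -> q) & q) is F. ✗
7: ~p is F, <>((p -> q) & q) is T. ✗
Satisfying worlds: {3, 4}.
So ~p & <>((p -> q) & q) fails at the other 5 worlds.

5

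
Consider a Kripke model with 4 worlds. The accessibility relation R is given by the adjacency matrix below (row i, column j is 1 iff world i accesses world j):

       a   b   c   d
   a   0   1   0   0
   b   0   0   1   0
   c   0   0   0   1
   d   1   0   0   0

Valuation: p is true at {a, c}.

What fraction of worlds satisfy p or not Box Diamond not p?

a: p is T, not Box Diamond not p is T. ✓
b: p is F, not Box Diamond not p is F. ✗
c: p is T, not Box Diamond not p is T. ✓
d: p is F, not Box Diamond not p is F. ✗
That's 2 of 4 worlds, so 2/4 = 1/2.

1/2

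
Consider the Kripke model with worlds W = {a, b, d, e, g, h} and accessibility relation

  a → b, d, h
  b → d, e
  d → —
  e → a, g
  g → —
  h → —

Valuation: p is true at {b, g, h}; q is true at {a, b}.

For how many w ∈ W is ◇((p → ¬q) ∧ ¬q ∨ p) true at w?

a: successors {b, d, h}; (p → ¬q) ∧ ¬q ∨ p there: b:T, d:T, h:T. ✓
b: successors {d, e}; (p → ¬q) ∧ ¬q ∨ p there: d:T, e:T. ✓
d: no successors, so ◇((p → ¬q) ∧ ¬q ∨ p) fails. ✗
e: successors {a, g}; (p → ¬q) ∧ ¬q ∨ p there: a:F, g:T. ✓
g: no successors, so ◇((p → ¬q) ∧ ¬q ∨ p) fails. ✗
h: no successors, so ◇((p → ¬q) ∧ ¬q ∨ p) fails. ✗
Satisfying worlds: {a, b, e}.

3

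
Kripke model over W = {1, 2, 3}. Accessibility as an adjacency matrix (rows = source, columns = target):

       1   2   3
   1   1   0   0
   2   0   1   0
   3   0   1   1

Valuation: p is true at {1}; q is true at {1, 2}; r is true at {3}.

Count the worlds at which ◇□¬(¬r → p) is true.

2

1: successors {1}; □¬(¬r → p) there: 1:F. ✗
2: successors {2}; □¬(¬r → p) there: 2:T. ✓
3: successors {2, 3}; □¬(¬r → p) there: 2:T, 3:F. ✓
Satisfying worlds: {2, 3}.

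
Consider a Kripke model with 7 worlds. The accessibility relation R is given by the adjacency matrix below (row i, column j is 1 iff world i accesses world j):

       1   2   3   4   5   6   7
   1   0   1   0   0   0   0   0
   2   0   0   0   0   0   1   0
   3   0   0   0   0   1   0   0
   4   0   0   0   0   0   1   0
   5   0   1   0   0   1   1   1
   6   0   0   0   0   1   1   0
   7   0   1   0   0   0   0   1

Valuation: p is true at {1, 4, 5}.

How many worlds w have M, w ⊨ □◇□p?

1: successors {2}; ◇□p there: 2:F. ✗
2: successors {6}; ◇□p there: 6:F. ✗
3: successors {5}; ◇□p there: 5:F. ✗
4: successors {6}; ◇□p there: 6:F. ✗
5: successors {2, 5, 6, 7}; ◇□p there: 2:F, 5:F, 6:F, 7:F. ✗
6: successors {5, 6}; ◇□p there: 5:F, 6:F. ✗
7: successors {2, 7}; ◇□p there: 2:F, 7:F. ✗
Satisfying worlds: ∅.

0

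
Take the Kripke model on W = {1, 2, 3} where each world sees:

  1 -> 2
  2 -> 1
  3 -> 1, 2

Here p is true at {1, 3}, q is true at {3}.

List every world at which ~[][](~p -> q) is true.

{2, 3}

1: [][](~p -> q) is T. ✗
2: [][](~p -> q) is F. ✓
3: [][](~p -> q) is F. ✓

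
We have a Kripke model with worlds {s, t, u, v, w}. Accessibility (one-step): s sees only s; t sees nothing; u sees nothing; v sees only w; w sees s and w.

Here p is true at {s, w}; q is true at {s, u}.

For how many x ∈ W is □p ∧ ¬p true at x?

3

s: □p is T, ¬p is F. ✗
t: □p is T, ¬p is T. ✓
u: □p is T, ¬p is T. ✓
v: □p is T, ¬p is T. ✓
w: □p is T, ¬p is F. ✗
Satisfying worlds: {t, u, v}.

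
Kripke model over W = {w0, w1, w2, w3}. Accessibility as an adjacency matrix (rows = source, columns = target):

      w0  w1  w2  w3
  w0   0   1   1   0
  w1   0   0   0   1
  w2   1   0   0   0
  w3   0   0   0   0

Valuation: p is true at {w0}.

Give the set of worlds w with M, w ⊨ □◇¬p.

w0: successors {w1, w2}; ◇¬p there: w1:T, w2:F. ✗
w1: successors {w3}; ◇¬p there: w3:F. ✗
w2: successors {w0}; ◇¬p there: w0:T. ✓
w3: no successors, so □◇¬p holds vacuously. ✓

{w2, w3}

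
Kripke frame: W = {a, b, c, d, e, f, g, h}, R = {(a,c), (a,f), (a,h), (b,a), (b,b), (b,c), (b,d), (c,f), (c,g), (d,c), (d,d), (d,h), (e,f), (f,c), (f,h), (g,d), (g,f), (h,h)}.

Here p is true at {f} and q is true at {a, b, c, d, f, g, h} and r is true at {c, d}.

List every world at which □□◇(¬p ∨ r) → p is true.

a: □□◇(¬p ∨ r) is T, p is F. ✗
b: □□◇(¬p ∨ r) is T, p is F. ✗
c: □□◇(¬p ∨ r) is T, p is F. ✗
d: □□◇(¬p ∨ r) is T, p is F. ✗
e: □□◇(¬p ∨ r) is T, p is F. ✗
f: □□◇(¬p ∨ r) is T, p is T. ✓
g: □□◇(¬p ∨ r) is T, p is F. ✗
h: □□◇(¬p ∨ r) is T, p is F. ✗

{f}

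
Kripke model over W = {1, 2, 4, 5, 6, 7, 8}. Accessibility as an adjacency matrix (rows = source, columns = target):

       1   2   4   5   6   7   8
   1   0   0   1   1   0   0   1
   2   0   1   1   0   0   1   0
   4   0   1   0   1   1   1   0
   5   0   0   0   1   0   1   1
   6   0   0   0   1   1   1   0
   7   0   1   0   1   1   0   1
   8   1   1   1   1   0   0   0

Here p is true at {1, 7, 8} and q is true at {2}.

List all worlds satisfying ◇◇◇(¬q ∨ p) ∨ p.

1: ◇◇◇(¬q ∨ p) is T, p is T. ✓
2: ◇◇◇(¬q ∨ p) is T, p is F. ✓
4: ◇◇◇(¬q ∨ p) is T, p is F. ✓
5: ◇◇◇(¬q ∨ p) is T, p is F. ✓
6: ◇◇◇(¬q ∨ p) is T, p is F. ✓
7: ◇◇◇(¬q ∨ p) is T, p is T. ✓
8: ◇◇◇(¬q ∨ p) is T, p is T. ✓

{1, 2, 4, 5, 6, 7, 8}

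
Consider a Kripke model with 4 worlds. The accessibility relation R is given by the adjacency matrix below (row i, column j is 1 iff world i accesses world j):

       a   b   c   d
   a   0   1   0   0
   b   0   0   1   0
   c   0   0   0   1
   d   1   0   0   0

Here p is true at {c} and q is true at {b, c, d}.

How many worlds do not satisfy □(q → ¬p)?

a: successors {b}; q → ¬p there: b:T. ✓
b: successors {c}; q → ¬p there: c:F. ✗
c: successors {d}; q → ¬p there: d:T. ✓
d: successors {a}; q → ¬p there: a:T. ✓
Satisfying worlds: {a, c, d}.
So □(q → ¬p) fails at the other 1 world.

1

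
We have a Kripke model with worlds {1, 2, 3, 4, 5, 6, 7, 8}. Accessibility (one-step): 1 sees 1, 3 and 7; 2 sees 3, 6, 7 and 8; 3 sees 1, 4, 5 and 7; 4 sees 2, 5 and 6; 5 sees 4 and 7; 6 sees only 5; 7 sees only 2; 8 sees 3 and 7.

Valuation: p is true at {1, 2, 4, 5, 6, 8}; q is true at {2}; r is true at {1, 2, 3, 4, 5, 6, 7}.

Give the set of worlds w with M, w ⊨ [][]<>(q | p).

1: successors {1, 3, 7}; []<>(q | p) there: 1:T, 3:T, 7:T. ✓
2: successors {3, 6, 7, 8}; []<>(q | p) there: 3:T, 6:T, 7:T, 8:T. ✓
3: successors {1, 4, 5, 7}; []<>(q | p) there: 1:T, 4:T, 5:T, 7:T. ✓
4: successors {2, 5, 6}; []<>(q | p) there: 2:F, 5:T, 6:T. ✗
5: successors {4, 7}; []<>(q | p) there: 4:T, 7:T. ✓
6: successors {5}; []<>(q | p) there: 5:T. ✓
7: successors {2}; []<>(q | p) there: 2:F. ✗
8: successors {3, 7}; []<>(q | p) there: 3:T, 7:T. ✓

{1, 2, 3, 5, 6, 8}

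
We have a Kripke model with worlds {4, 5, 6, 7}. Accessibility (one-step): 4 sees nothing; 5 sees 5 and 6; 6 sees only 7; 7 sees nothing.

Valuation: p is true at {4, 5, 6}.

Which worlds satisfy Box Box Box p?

{4, 6, 7}

4: no successors, so Box Box Box p holds vacuously. ✓
5: successors {5, 6}; Box Box p there: 5:F, 6:T. ✗
6: successors {7}; Box Box p there: 7:T. ✓
7: no successors, so Box Box Box p holds vacuously. ✓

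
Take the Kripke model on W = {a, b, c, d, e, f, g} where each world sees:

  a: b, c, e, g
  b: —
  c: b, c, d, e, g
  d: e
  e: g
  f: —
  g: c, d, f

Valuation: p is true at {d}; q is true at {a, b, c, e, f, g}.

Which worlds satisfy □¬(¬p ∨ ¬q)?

a: successors {b, c, e, g}; ¬(¬p ∨ ¬q) there: b:F, c:F, e:F, g:F. ✗
b: no successors, so □¬(¬p ∨ ¬q) holds vacuously. ✓
c: successors {b, c, d, e, g}; ¬(¬p ∨ ¬q) there: b:F, c:F, d:F, e:F, g:F. ✗
d: successors {e}; ¬(¬p ∨ ¬q) there: e:F. ✗
e: successors {g}; ¬(¬p ∨ ¬q) there: g:F. ✗
f: no successors, so □¬(¬p ∨ ¬q) holds vacuously. ✓
g: successors {c, d, f}; ¬(¬p ∨ ¬q) there: c:F, d:F, f:F. ✗

{b, f}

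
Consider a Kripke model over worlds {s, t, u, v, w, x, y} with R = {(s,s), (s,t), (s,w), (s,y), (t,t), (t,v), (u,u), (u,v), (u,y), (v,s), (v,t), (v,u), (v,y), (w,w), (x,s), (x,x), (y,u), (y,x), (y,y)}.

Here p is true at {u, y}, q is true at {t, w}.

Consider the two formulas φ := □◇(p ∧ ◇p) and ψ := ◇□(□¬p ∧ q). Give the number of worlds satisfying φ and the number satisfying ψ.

1 and 2

For □◇(p ∧ ◇p):
s: successors {s, t, w, y}; ◇(p ∧ ◇p) there: s:T, t:F, w:F, y:T. ✗
t: successors {t, v}; ◇(p ∧ ◇p) there: t:F, v:T. ✗
u: successors {u, v, y}; ◇(p ∧ ◇p) there: u:T, v:T, y:T. ✓
v: successors {s, t, u, y}; ◇(p ∧ ◇p) there: s:T, t:F, u:T, y:T. ✗
w: successors {w}; ◇(p ∧ ◇p) there: w:F. ✗
x: successors {s, x}; ◇(p ∧ ◇p) there: s:T, x:F. ✗
y: successors {u, x, y}; ◇(p ∧ ◇p) there: u:T, x:F, y:T. ✗
— 1 world.
For ◇□(□¬p ∧ q):
s: successors {s, t, w, y}; □(□¬p ∧ q) there: s:F, t:F, w:T, y:F. ✓
t: successors {t, v}; □(□¬p ∧ q) there: t:F, v:F. ✗
u: successors {u, v, y}; □(□¬p ∧ q) there: u:F, v:F, y:F. ✗
v: successors {s, t, u, y}; □(□¬p ∧ q) there: s:F, t:F, u:F, y:F. ✗
w: successors {w}; □(□¬p ∧ q) there: w:T. ✓
x: successors {s, x}; □(□¬p ∧ q) there: s:F, x:F. ✗
y: successors {u, x, y}; □(□¬p ∧ q) there: u:F, x:F, y:F. ✗
— 2 worlds.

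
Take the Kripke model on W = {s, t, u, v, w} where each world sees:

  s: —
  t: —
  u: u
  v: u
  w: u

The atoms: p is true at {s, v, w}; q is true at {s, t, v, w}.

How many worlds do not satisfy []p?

3

s: no successors, so []p holds vacuously. ✓
t: no successors, so []p holds vacuously. ✓
u: successors {u}; p there: u:F. ✗
v: successors {u}; p there: u:F. ✗
w: successors {u}; p there: u:F. ✗
Satisfying worlds: {s, t}.
So []p fails at the other 3 worlds.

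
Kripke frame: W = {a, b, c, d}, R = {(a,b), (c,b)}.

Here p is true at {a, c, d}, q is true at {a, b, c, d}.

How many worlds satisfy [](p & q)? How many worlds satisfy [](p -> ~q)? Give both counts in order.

2 and 4

For [](p & q):
a: successors {b}; p & q there: b:F. ✗
b: no successors, so [](p & q) holds vacuously. ✓
c: successors {b}; p & q there: b:F. ✗
d: no successors, so [](p & q) holds vacuously. ✓
— 2 worlds.
For [](p -> ~q):
a: successors {b}; p -> ~q there: b:T. ✓
b: no successors, so [](p -> ~q) holds vacuously. ✓
c: successors {b}; p -> ~q there: b:T. ✓
d: no successors, so [](p -> ~q) holds vacuously. ✓
— 4 worlds.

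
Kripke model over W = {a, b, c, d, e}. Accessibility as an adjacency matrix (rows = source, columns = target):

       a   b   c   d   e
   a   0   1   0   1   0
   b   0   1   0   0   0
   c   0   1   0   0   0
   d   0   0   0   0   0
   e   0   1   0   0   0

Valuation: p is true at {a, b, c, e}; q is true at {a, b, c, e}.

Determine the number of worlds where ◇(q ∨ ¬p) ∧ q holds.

4

a: ◇(q ∨ ¬p) is T, q is T. ✓
b: ◇(q ∨ ¬p) is T, q is T. ✓
c: ◇(q ∨ ¬p) is T, q is T. ✓
d: ◇(q ∨ ¬p) is F, q is F. ✗
e: ◇(q ∨ ¬p) is T, q is T. ✓
Satisfying worlds: {a, b, c, e}.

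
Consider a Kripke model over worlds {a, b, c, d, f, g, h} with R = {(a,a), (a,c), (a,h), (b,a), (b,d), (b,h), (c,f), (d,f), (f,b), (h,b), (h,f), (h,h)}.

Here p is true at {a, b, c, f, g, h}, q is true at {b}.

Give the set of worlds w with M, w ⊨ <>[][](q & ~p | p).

a: successors {a, c, h}; [][](q & ~p | p) there: a:T, c:T, h:F. ✓
b: successors {a, d, h}; [][](q & ~p | p) there: a:T, d:T, h:F. ✓
c: successors {f}; [][](q & ~p | p) there: f:F. ✗
d: successors {f}; [][](q & ~p | p) there: f:F. ✗
f: successors {b}; [][](q & ~p | p) there: b:T. ✓
g: no successors, so <>[][](q & ~p | p) fails. ✗
h: successors {b, f, h}; [][](q & ~p | p) there: b:T, f:F, h:F. ✓

{a, b, f, h}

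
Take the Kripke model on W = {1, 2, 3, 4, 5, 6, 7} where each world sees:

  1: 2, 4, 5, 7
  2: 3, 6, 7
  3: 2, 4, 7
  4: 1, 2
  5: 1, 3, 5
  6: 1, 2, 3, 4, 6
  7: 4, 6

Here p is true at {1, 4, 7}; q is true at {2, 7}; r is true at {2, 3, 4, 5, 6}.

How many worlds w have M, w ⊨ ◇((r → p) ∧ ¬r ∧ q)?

1: successors {2, 4, 5, 7}; (r → p) ∧ ¬r ∧ q there: 2:F, 4:F, 5:F, 7:T. ✓
2: successors {3, 6, 7}; (r → p) ∧ ¬r ∧ q there: 3:F, 6:F, 7:T. ✓
3: successors {2, 4, 7}; (r → p) ∧ ¬r ∧ q there: 2:F, 4:F, 7:T. ✓
4: successors {1, 2}; (r → p) ∧ ¬r ∧ q there: 1:F, 2:F. ✗
5: successors {1, 3, 5}; (r → p) ∧ ¬r ∧ q there: 1:F, 3:F, 5:F. ✗
6: successors {1, 2, 3, 4, 6}; (r → p) ∧ ¬r ∧ q there: 1:F, 2:F, 3:F, 4:F, 6:F. ✗
7: successors {4, 6}; (r → p) ∧ ¬r ∧ q there: 4:F, 6:F. ✗
Satisfying worlds: {1, 2, 3}.

3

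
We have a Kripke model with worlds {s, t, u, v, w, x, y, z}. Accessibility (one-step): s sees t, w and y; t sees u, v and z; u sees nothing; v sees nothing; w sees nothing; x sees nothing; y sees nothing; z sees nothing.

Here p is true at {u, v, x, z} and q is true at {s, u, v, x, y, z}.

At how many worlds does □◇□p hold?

6

s: successors {t, w, y}; ◇□p there: t:T, w:F, y:F. ✗
t: successors {u, v, z}; ◇□p there: u:F, v:F, z:F. ✗
u: no successors, so □◇□p holds vacuously. ✓
v: no successors, so □◇□p holds vacuously. ✓
w: no successors, so □◇□p holds vacuously. ✓
x: no successors, so □◇□p holds vacuously. ✓
y: no successors, so □◇□p holds vacuously. ✓
z: no successors, so □◇□p holds vacuously. ✓
Satisfying worlds: {u, v, w, x, y, z}.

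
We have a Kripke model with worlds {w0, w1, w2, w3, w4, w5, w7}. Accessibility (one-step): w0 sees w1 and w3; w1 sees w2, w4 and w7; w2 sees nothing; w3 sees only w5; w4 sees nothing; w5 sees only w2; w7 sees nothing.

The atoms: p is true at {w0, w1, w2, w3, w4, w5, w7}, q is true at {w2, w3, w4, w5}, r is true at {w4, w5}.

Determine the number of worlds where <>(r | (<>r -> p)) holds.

w0: successors {w1, w3}; r | (<>r -> p) there: w1:T, w3:T. ✓
w1: successors {w2, w4, w7}; r | (<>r -> p) there: w2:T, w4:T, w7:T. ✓
w2: no successors, so <>(r | (<>r -> p)) fails. ✗
w3: successors {w5}; r | (<>r -> p) there: w5:T. ✓
w4: no successors, so <>(r | (<>r -> p)) fails. ✗
w5: successors {w2}; r | (<>r -> p) there: w2:T. ✓
w7: no successors, so <>(r | (<>r -> p)) fails. ✗
Satisfying worlds: {w0, w1, w3, w5}.

4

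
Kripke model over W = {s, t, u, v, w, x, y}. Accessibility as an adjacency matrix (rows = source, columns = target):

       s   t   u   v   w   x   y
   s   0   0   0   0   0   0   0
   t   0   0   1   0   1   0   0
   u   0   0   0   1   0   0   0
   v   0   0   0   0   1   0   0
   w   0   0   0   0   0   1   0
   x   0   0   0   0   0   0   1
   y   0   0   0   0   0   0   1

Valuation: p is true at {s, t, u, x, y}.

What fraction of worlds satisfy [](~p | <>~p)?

s: no successors, so [](~p | <>~p) holds vacuously. ✓
t: successors {u, w}; ~p | <>~p there: u:T, w:T. ✓
u: successors {v}; ~p | <>~p there: v:T. ✓
v: successors {w}; ~p | <>~p there: w:T. ✓
w: successors {x}; ~p | <>~p there: x:F. ✗
x: successors {y}; ~p | <>~p there: y:F. ✗
y: successors {y}; ~p | <>~p there: y:F. ✗
That's 4 of 7 worlds, so 4/7.

4/7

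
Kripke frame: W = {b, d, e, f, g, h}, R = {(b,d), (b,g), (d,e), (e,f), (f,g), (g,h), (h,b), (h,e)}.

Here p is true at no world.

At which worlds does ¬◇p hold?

{b, d, e, f, g, h}

b: ◇p is F. ✓
d: ◇p is F. ✓
e: ◇p is F. ✓
f: ◇p is F. ✓
g: ◇p is F. ✓
h: ◇p is F. ✓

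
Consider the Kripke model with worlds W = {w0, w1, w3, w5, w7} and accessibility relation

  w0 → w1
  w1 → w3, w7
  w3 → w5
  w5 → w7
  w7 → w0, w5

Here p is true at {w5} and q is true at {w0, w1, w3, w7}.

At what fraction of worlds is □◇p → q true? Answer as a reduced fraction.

4/5

w0: □◇p is F, q is T. ✓
w1: □◇p is T, q is T. ✓
w3: □◇p is F, q is T. ✓
w5: □◇p is T, q is F. ✗
w7: □◇p is F, q is T. ✓
That's 4 of 5 worlds, so 4/5.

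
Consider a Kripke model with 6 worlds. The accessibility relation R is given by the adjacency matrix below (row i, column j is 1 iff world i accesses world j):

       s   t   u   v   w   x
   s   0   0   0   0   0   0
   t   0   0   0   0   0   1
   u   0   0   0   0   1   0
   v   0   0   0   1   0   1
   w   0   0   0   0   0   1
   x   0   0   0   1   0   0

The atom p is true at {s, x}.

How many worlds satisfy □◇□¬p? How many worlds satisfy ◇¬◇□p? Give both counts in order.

3 and 5

For □◇□¬p:
s: no successors, so □◇□¬p holds vacuously. ✓
t: successors {x}; ◇□¬p there: x:F. ✗
u: successors {w}; ◇□¬p there: w:T. ✓
v: successors {v, x}; ◇□¬p there: v:T, x:F. ✗
w: successors {x}; ◇□¬p there: x:F. ✗
x: successors {v}; ◇□¬p there: v:T. ✓
— 3 worlds.
For ◇¬◇□p:
s: no successors, so ◇¬◇□p fails. ✗
t: successors {x}; ¬◇□p there: x:T. ✓
u: successors {w}; ¬◇□p there: w:T. ✓
v: successors {v, x}; ¬◇□p there: v:T, x:T. ✓
w: successors {x}; ¬◇□p there: x:T. ✓
x: successors {v}; ¬◇□p there: v:T. ✓
— 5 worlds.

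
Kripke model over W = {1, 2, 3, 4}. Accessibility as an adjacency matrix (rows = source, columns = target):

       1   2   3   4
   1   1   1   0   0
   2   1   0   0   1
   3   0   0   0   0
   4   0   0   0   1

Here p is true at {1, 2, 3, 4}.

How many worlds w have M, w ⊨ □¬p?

1: successors {1, 2}; ¬p there: 1:F, 2:F. ✗
2: successors {1, 4}; ¬p there: 1:F, 4:F. ✗
3: no successors, so □¬p holds vacuously. ✓
4: successors {4}; ¬p there: 4:F. ✗
Satisfying worlds: {3}.

1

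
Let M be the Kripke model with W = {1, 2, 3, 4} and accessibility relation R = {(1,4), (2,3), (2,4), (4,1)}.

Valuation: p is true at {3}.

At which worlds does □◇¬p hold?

{1, 3, 4}

1: successors {4}; ◇¬p there: 4:T. ✓
2: successors {3, 4}; ◇¬p there: 3:F, 4:T. ✗
3: no successors, so □◇¬p holds vacuously. ✓
4: successors {1}; ◇¬p there: 1:T. ✓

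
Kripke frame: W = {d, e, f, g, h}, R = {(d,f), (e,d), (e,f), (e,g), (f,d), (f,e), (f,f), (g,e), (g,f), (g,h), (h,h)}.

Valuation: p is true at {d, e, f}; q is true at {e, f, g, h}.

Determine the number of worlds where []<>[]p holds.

d: successors {f}; <>[]p there: f:T. ✓
e: successors {d, f, g}; <>[]p there: d:T, f:T, g:T. ✓
f: successors {d, e, f}; <>[]p there: d:T, e:T, f:T. ✓
g: successors {e, f, h}; <>[]p there: e:T, f:T, h:F. ✗
h: successors {h}; <>[]p there: h:F. ✗
Satisfying worlds: {d, e, f}.

3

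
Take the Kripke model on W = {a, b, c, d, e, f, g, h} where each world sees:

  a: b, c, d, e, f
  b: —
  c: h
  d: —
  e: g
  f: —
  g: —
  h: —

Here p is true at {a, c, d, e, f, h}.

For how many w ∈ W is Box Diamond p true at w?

a: successors {b, c, d, e, f}; Diamond p there: b:F, c:T, d:F, e:F, f:F. ✗
b: no successors, so Box Diamond p holds vacuously. ✓
c: successors {h}; Diamond p there: h:F. ✗
d: no successors, so Box Diamond p holds vacuously. ✓
e: successors {g}; Diamond p there: g:F. ✗
f: no successors, so Box Diamond p holds vacuously. ✓
g: no successors, so Box Diamond p holds vacuously. ✓
h: no successors, so Box Diamond p holds vacuously. ✓
Satisfying worlds: {b, d, f, g, h}.

5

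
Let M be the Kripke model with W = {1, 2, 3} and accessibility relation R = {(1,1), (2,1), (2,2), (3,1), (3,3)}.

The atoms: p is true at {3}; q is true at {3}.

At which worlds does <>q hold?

{3}

1: successors {1}; q there: 1:F. ✗
2: successors {1, 2}; q there: 1:F, 2:F. ✗
3: successors {1, 3}; q there: 1:F, 3:T. ✓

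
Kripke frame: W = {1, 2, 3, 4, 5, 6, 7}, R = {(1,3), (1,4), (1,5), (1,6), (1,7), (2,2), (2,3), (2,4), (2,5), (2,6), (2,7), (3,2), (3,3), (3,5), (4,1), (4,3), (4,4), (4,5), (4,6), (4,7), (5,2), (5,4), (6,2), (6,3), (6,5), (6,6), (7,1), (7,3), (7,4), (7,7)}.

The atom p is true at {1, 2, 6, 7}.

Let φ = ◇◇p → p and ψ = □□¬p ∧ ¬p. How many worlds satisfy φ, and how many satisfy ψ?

For ◇◇p → p:
1: ◇◇p is T, p is T. ✓
2: ◇◇p is T, p is T. ✓
3: ◇◇p is T, p is F. ✗
4: ◇◇p is T, p is F. ✗
5: ◇◇p is T, p is F. ✗
6: ◇◇p is T, p is T. ✓
7: ◇◇p is T, p is T. ✓
— 4 worlds.
For □□¬p ∧ ¬p:
1: □□¬p is F, ¬p is F. ✗
2: □□¬p is F, ¬p is F. ✗
3: □□¬p is F, ¬p is T. ✗
4: □□¬p is F, ¬p is T. ✗
5: □□¬p is F, ¬p is T. ✗
6: □□¬p is F, ¬p is F. ✗
7: □□¬p is F, ¬p is F. ✗
— 0 worlds.

4 and 0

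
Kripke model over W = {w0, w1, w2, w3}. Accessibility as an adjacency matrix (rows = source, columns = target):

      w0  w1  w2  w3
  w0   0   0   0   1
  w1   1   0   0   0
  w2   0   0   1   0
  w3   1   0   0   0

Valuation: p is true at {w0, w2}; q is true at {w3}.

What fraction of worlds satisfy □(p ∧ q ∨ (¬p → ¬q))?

w0: successors {w3}; p ∧ q ∨ (¬p → ¬q) there: w3:F. ✗
w1: successors {w0}; p ∧ q ∨ (¬p → ¬q) there: w0:T. ✓
w2: successors {w2}; p ∧ q ∨ (¬p → ¬q) there: w2:T. ✓
w3: successors {w0}; p ∧ q ∨ (¬p → ¬q) there: w0:T. ✓
That's 3 of 4 worlds, so 3/4.

3/4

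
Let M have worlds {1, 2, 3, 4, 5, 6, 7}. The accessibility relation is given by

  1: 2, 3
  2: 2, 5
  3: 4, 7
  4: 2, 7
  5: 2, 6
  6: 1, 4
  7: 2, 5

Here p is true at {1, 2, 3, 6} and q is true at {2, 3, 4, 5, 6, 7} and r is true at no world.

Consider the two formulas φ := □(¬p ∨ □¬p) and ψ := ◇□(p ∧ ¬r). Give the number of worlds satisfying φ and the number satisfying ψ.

For □(¬p ∨ □¬p):
1: successors {2, 3}; ¬p ∨ □¬p there: 2:F, 3:T. ✗
2: successors {2, 5}; ¬p ∨ □¬p there: 2:F, 5:T. ✗
3: successors {4, 7}; ¬p ∨ □¬p there: 4:T, 7:T. ✓
4: successors {2, 7}; ¬p ∨ □¬p there: 2:F, 7:T. ✗
5: successors {2, 6}; ¬p ∨ □¬p there: 2:F, 6:F. ✗
6: successors {1, 4}; ¬p ∨ □¬p there: 1:F, 4:T. ✗
7: successors {2, 5}; ¬p ∨ □¬p there: 2:F, 5:T. ✗
— 1 world.
For ◇□(p ∧ ¬r):
1: successors {2, 3}; □(p ∧ ¬r) there: 2:F, 3:F. ✗
2: successors {2, 5}; □(p ∧ ¬r) there: 2:F, 5:T. ✓
3: successors {4, 7}; □(p ∧ ¬r) there: 4:F, 7:F. ✗
4: successors {2, 7}; □(p ∧ ¬r) there: 2:F, 7:F. ✗
5: successors {2, 6}; □(p ∧ ¬r) there: 2:F, 6:F. ✗
6: successors {1, 4}; □(p ∧ ¬r) there: 1:T, 4:F. ✓
7: successors {2, 5}; □(p ∧ ¬r) there: 2:F, 5:T. ✓
— 3 worlds.

1 and 3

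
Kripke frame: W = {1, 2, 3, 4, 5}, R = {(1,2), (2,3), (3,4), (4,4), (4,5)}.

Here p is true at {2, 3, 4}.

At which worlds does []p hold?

1: successors {2}; p there: 2:T. ✓
2: successors {3}; p there: 3:T. ✓
3: successors {4}; p there: 4:T. ✓
4: successors {4, 5}; p there: 4:T, 5:F. ✗
5: no successors, so []p holds vacuously. ✓

{1, 2, 3, 5}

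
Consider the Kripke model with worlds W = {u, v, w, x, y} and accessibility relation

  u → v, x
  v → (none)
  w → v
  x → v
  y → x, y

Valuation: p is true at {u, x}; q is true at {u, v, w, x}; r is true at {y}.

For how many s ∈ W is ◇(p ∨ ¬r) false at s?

u: successors {v, x}; p ∨ ¬r there: v:T, x:T. ✓
v: no successors, so ◇(p ∨ ¬r) fails. ✗
w: successors {v}; p ∨ ¬r there: v:T. ✓
x: successors {v}; p ∨ ¬r there: v:T. ✓
y: successors {x, y}; p ∨ ¬r there: x:T, y:F. ✓
Satisfying worlds: {u, w, x, y}.
So ◇(p ∨ ¬r) fails at the other 1 world.

1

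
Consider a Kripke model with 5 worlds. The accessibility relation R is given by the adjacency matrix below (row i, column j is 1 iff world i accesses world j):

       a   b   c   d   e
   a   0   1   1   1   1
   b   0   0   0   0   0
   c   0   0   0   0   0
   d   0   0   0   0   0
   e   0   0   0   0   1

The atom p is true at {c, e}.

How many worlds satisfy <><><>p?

a: successors {b, c, d, e}; <><>p there: b:F, c:F, d:F, e:T. ✓
b: no successors, so <><><>p fails. ✗
c: no successors, so <><><>p fails. ✗
d: no successors, so <><><>p fails. ✗
e: successors {e}; <><>p there: e:T. ✓
Satisfying worlds: {a, e}.

2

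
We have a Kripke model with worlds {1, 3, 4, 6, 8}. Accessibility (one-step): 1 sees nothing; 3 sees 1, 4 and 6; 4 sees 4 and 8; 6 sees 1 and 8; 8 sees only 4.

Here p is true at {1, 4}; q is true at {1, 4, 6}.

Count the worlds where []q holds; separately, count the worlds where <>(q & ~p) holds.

For []q:
1: no successors, so []q holds vacuously. ✓
3: successors {1, 4, 6}; q there: 1:T, 4:T, 6:T. ✓
4: successors {4, 8}; q there: 4:T, 8:F. ✗
6: successors {1, 8}; q there: 1:T, 8:F. ✗
8: successors {4}; q there: 4:T. ✓
— 3 worlds.
For <>(q & ~p):
1: no successors, so <>(q & ~p) fails. ✗
3: successors {1, 4, 6}; q & ~p there: 1:F, 4:F, 6:T. ✓
4: successors {4, 8}; q & ~p there: 4:F, 8:F. ✗
6: successors {1, 8}; q & ~p there: 1:F, 8:F. ✗
8: successors {4}; q & ~p there: 4:F. ✗
— 1 world.

3 and 1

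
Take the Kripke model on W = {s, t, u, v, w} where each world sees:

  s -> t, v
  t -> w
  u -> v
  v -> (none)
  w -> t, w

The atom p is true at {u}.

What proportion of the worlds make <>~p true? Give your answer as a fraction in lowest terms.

s: successors {t, v}; ~p there: t:T, v:T. ✓
t: successors {w}; ~p there: w:T. ✓
u: successors {v}; ~p there: v:T. ✓
v: no successors, so <>~p fails. ✗
w: successors {t, w}; ~p there: t:T, w:T. ✓
That's 4 of 5 worlds, so 4/5.

4/5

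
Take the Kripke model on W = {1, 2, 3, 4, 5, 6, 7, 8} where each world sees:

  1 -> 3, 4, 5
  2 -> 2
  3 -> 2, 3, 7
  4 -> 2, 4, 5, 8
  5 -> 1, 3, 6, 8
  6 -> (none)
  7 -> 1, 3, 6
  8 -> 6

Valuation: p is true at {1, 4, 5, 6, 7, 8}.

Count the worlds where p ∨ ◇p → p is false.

1: p ∨ ◇p is T, p is T. ✓
2: p ∨ ◇p is F, p is F. ✓
3: p ∨ ◇p is T, p is F. ✗
4: p ∨ ◇p is T, p is T. ✓
5: p ∨ ◇p is T, p is T. ✓
6: p ∨ ◇p is T, p is T. ✓
7: p ∨ ◇p is T, p is T. ✓
8: p ∨ ◇p is T, p is T. ✓
Satisfying worlds: {1, 2, 4, 5, 6, 7, 8}.
So p ∨ ◇p → p fails at the other 1 world.

1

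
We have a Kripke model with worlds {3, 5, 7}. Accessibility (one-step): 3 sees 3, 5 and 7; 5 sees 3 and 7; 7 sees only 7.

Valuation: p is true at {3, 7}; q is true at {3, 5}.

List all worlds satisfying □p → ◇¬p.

{3}

3: □p is F, ◇¬p is T. ✓
5: □p is T, ◇¬p is F. ✗
7: □p is T, ◇¬p is F. ✗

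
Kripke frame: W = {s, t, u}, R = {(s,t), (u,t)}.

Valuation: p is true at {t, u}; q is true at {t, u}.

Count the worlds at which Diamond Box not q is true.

2

s: successors {t}; Box not q there: t:T. ✓
t: no successors, so Diamond Box not q fails. ✗
u: successors {t}; Box not q there: t:T. ✓
Satisfying worlds: {s, u}.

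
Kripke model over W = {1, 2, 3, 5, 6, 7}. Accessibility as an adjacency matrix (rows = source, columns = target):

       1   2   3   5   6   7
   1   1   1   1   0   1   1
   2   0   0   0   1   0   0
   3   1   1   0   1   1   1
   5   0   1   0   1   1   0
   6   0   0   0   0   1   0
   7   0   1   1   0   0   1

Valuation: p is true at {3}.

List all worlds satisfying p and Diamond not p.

1: p is F, Diamond not p is T. ✗
2: p is F, Diamond not p is T. ✗
3: p is T, Diamond not p is T. ✓
5: p is F, Diamond not p is T. ✗
6: p is F, Diamond not p is T. ✗
7: p is F, Diamond not p is T. ✗

{3}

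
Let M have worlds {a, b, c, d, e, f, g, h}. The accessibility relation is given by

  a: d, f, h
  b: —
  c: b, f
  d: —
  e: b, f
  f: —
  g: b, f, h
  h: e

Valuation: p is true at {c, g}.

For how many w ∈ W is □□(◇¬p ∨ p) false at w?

a: successors {d, f, h}; □(◇¬p ∨ p) there: d:T, f:T, h:T. ✓
b: no successors, so □□(◇¬p ∨ p) holds vacuously. ✓
c: successors {b, f}; □(◇¬p ∨ p) there: b:T, f:T. ✓
d: no successors, so □□(◇¬p ∨ p) holds vacuously. ✓
e: successors {b, f}; □(◇¬p ∨ p) there: b:T, f:T. ✓
f: no successors, so □□(◇¬p ∨ p) holds vacuously. ✓
g: successors {b, f, h}; □(◇¬p ∨ p) there: b:T, f:T, h:T. ✓
h: successors {e}; □(◇¬p ∨ p) there: e:F. ✗
Satisfying worlds: {a, b, c, d, e, f, g}.
So □□(◇¬p ∨ p) fails at the other 1 world.

1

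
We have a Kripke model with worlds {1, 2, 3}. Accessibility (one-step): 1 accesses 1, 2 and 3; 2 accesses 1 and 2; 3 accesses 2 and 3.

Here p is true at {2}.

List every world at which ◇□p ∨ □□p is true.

1: ◇□p is F, □□p is F. ✗
2: ◇□p is F, □□p is F. ✗
3: ◇□p is F, □□p is F. ✗

∅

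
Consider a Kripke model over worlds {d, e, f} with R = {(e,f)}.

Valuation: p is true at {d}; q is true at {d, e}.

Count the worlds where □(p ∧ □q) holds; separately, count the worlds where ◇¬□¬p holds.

For □(p ∧ □q):
d: no successors, so □(p ∧ □q) holds vacuously. ✓
e: successors {f}; p ∧ □q there: f:F. ✗
f: no successors, so □(p ∧ □q) holds vacuously. ✓
— 2 worlds.
For ◇¬□¬p:
d: no successors, so ◇¬□¬p fails. ✗
e: successors {f}; ¬□¬p there: f:F. ✗
f: no successors, so ◇¬□¬p fails. ✗
— 0 worlds.

2 and 0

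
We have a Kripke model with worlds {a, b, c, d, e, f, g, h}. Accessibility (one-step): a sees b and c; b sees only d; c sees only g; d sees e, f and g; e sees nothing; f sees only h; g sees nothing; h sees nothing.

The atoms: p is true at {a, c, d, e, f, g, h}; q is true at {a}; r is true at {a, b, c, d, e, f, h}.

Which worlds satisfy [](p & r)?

a: successors {b, c}; p & r there: b:F, c:T. ✗
b: successors {d}; p & r there: d:T. ✓
c: successors {g}; p & r there: g:F. ✗
d: successors {e, f, g}; p & r there: e:T, f:T, g:F. ✗
e: no successors, so [](p & r) holds vacuously. ✓
f: successors {h}; p & r there: h:T. ✓
g: no successors, so [](p & r) holds vacuously. ✓
h: no successors, so [](p & r) holds vacuously. ✓

{b, e, f, g, h}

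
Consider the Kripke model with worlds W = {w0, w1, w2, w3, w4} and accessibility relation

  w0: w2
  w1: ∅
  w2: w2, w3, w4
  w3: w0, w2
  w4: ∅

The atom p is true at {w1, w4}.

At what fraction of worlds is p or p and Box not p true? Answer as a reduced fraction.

2/5

w0: p is F, p and Box not p is F. ✗
w1: p is T, p and Box not p is T. ✓
w2: p is F, p and Box not p is F. ✗
w3: p is F, p and Box not p is F. ✗
w4: p is T, p and Box not p is T. ✓
That's 2 of 5 worlds, so 2/5.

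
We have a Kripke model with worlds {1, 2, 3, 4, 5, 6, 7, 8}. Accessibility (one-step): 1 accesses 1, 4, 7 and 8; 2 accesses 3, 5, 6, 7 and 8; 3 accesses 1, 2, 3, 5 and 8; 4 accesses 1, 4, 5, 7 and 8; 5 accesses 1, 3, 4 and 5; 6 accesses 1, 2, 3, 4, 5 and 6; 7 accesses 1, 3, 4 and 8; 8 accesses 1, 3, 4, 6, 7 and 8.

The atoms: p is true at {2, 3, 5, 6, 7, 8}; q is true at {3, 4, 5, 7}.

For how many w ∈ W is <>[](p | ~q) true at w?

6

1: successors {1, 4, 7, 8}; [](p | ~q) there: 1:F, 4:F, 7:F, 8:F. ✗
2: successors {3, 5, 6, 7, 8}; [](p | ~q) there: 3:T, 5:F, 6:F, 7:F, 8:F. ✓
3: successors {1, 2, 3, 5, 8}; [](p | ~q) there: 1:F, 2:T, 3:T, 5:F, 8:F. ✓
4: successors {1, 4, 5, 7, 8}; [](p | ~q) there: 1:F, 4:F, 5:F, 7:F, 8:F. ✗
5: successors {1, 3, 4, 5}; [](p | ~q) there: 1:F, 3:T, 4:F, 5:F. ✓
6: successors {1, 2, 3, 4, 5, 6}; [](p | ~q) there: 1:F, 2:T, 3:T, 4:F, 5:F, 6:F. ✓
7: successors {1, 3, 4, 8}; [](p | ~q) there: 1:F, 3:T, 4:F, 8:F. ✓
8: successors {1, 3, 4, 6, 7, 8}; [](p | ~q) there: 1:F, 3:T, 4:F, 6:F, 7:F, 8:F. ✓
Satisfying worlds: {2, 3, 5, 6, 7, 8}.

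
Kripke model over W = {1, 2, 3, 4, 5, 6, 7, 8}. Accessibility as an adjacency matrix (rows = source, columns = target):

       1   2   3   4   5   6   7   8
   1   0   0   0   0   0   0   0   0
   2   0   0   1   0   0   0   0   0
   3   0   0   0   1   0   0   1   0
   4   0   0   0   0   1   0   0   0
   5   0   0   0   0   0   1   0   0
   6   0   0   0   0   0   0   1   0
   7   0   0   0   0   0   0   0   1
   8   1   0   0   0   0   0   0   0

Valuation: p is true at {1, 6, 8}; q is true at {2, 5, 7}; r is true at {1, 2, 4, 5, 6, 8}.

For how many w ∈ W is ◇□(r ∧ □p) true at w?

4

1: no successors, so ◇□(r ∧ □p) fails. ✗
2: successors {3}; □(r ∧ □p) there: 3:F. ✗
3: successors {4, 7}; □(r ∧ □p) there: 4:T, 7:T. ✓
4: successors {5}; □(r ∧ □p) there: 5:F. ✗
5: successors {6}; □(r ∧ □p) there: 6:F. ✗
6: successors {7}; □(r ∧ □p) there: 7:T. ✓
7: successors {8}; □(r ∧ □p) there: 8:T. ✓
8: successors {1}; □(r ∧ □p) there: 1:T. ✓
Satisfying worlds: {3, 6, 7, 8}.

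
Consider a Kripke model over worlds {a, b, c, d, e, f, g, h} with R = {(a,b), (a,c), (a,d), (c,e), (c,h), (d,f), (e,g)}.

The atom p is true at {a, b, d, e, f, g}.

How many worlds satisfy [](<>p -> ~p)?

a: successors {b, c, d}; <>p -> ~p there: b:T, c:T, d:F. ✗
b: no successors, so [](<>p -> ~p) holds vacuously. ✓
c: successors {e, h}; <>p -> ~p there: e:F, h:T. ✗
d: successors {f}; <>p -> ~p there: f:T. ✓
e: successors {g}; <>p -> ~p there: g:T. ✓
f: no successors, so [](<>p -> ~p) holds vacuously. ✓
g: no successors, so [](<>p -> ~p) holds vacuously. ✓
h: no successors, so [](<>p -> ~p) holds vacuously. ✓
Satisfying worlds: {b, d, e, f, g, h}.

6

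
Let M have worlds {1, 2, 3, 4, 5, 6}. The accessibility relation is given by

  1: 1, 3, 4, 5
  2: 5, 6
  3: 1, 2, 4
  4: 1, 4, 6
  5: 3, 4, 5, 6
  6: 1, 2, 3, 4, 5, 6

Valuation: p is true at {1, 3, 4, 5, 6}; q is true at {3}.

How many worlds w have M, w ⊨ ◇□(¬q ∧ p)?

5

1: successors {1, 3, 4, 5}; □(¬q ∧ p) there: 1:F, 3:F, 4:T, 5:F. ✓
2: successors {5, 6}; □(¬q ∧ p) there: 5:F, 6:F. ✗
3: successors {1, 2, 4}; □(¬q ∧ p) there: 1:F, 2:T, 4:T. ✓
4: successors {1, 4, 6}; □(¬q ∧ p) there: 1:F, 4:T, 6:F. ✓
5: successors {3, 4, 5, 6}; □(¬q ∧ p) there: 3:F, 4:T, 5:F, 6:F. ✓
6: successors {1, 2, 3, 4, 5, 6}; □(¬q ∧ p) there: 1:F, 2:T, 3:F, 4:T, 5:F, 6:F. ✓
Satisfying worlds: {1, 3, 4, 5, 6}.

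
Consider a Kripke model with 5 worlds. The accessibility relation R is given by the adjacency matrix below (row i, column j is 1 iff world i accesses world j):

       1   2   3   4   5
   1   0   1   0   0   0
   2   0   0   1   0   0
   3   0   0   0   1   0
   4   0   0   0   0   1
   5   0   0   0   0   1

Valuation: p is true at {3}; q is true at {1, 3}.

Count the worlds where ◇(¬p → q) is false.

4

1: successors {2}; ¬p → q there: 2:F. ✗
2: successors {3}; ¬p → q there: 3:T. ✓
3: successors {4}; ¬p → q there: 4:F. ✗
4: successors {5}; ¬p → q there: 5:F. ✗
5: successors {5}; ¬p → q there: 5:F. ✗
Satisfying worlds: {2}.
So ◇(¬p → q) fails at the other 4 worlds.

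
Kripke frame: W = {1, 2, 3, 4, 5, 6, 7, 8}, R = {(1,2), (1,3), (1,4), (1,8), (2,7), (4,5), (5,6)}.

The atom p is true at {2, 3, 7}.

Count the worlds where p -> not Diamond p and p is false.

1: p is F, not Diamond p and p is F. ✓
2: p is T, not Diamond p and p is F. ✗
3: p is T, not Diamond p and p is T. ✓
4: p is F, not Diamond p and p is F. ✓
5: p is F, not Diamond p and p is F. ✓
6: p is F, not Diamond p and p is F. ✓
7: p is T, not Diamond p and p is T. ✓
8: p is F, not Diamond p and p is F. ✓
Satisfying worlds: {1, 3, 4, 5, 6, 7, 8}.
So p -> not Diamond p and p fails at the other 1 world.

1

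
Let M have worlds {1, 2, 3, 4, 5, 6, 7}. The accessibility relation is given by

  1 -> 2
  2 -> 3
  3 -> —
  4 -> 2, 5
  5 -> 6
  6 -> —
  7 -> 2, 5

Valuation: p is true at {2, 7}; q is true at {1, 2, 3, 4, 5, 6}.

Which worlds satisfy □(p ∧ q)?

{1, 3, 6}

1: successors {2}; p ∧ q there: 2:T. ✓
2: successors {3}; p ∧ q there: 3:F. ✗
3: no successors, so □(p ∧ q) holds vacuously. ✓
4: successors {2, 5}; p ∧ q there: 2:T, 5:F. ✗
5: successors {6}; p ∧ q there: 6:F. ✗
6: no successors, so □(p ∧ q) holds vacuously. ✓
7: successors {2, 5}; p ∧ q there: 2:T, 5:F. ✗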